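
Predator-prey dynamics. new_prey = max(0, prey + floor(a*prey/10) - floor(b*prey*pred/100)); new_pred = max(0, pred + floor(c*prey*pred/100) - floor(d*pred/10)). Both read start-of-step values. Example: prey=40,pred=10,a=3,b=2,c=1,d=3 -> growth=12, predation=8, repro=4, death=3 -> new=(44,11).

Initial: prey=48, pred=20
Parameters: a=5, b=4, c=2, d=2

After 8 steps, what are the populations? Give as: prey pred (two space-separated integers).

Step 1: prey: 48+24-38=34; pred: 20+19-4=35
Step 2: prey: 34+17-47=4; pred: 35+23-7=51
Step 3: prey: 4+2-8=0; pred: 51+4-10=45
Step 4: prey: 0+0-0=0; pred: 45+0-9=36
Step 5: prey: 0+0-0=0; pred: 36+0-7=29
Step 6: prey: 0+0-0=0; pred: 29+0-5=24
Step 7: prey: 0+0-0=0; pred: 24+0-4=20
Step 8: prey: 0+0-0=0; pred: 20+0-4=16

Answer: 0 16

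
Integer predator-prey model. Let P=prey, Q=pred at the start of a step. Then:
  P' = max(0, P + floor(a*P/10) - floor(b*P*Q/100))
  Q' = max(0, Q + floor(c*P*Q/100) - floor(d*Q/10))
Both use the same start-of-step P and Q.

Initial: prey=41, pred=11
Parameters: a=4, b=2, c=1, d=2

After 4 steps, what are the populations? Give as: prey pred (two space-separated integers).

Answer: 55 32

Derivation:
Step 1: prey: 41+16-9=48; pred: 11+4-2=13
Step 2: prey: 48+19-12=55; pred: 13+6-2=17
Step 3: prey: 55+22-18=59; pred: 17+9-3=23
Step 4: prey: 59+23-27=55; pred: 23+13-4=32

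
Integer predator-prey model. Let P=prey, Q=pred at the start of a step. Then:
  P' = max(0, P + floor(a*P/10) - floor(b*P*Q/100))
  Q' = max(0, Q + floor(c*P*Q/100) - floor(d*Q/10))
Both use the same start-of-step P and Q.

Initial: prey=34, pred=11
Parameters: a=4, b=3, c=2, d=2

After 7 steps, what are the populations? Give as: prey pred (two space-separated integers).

Step 1: prey: 34+13-11=36; pred: 11+7-2=16
Step 2: prey: 36+14-17=33; pred: 16+11-3=24
Step 3: prey: 33+13-23=23; pred: 24+15-4=35
Step 4: prey: 23+9-24=8; pred: 35+16-7=44
Step 5: prey: 8+3-10=1; pred: 44+7-8=43
Step 6: prey: 1+0-1=0; pred: 43+0-8=35
Step 7: prey: 0+0-0=0; pred: 35+0-7=28

Answer: 0 28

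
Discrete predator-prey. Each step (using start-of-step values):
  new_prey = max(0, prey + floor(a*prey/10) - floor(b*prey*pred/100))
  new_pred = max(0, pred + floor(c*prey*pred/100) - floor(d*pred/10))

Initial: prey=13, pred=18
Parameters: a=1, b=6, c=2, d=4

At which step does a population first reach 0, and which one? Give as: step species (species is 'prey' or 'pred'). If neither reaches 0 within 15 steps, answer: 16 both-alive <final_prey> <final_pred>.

Answer: 1 prey

Derivation:
Step 1: prey: 13+1-14=0; pred: 18+4-7=15
First extinction: prey at step 1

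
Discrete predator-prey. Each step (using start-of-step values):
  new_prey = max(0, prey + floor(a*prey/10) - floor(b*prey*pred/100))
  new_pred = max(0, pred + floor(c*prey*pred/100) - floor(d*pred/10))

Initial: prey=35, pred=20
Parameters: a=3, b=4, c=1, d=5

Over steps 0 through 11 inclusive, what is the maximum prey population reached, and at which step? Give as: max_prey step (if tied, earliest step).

Answer: 49 11

Derivation:
Step 1: prey: 35+10-28=17; pred: 20+7-10=17
Step 2: prey: 17+5-11=11; pred: 17+2-8=11
Step 3: prey: 11+3-4=10; pred: 11+1-5=7
Step 4: prey: 10+3-2=11; pred: 7+0-3=4
Step 5: prey: 11+3-1=13; pred: 4+0-2=2
Step 6: prey: 13+3-1=15; pred: 2+0-1=1
Step 7: prey: 15+4-0=19; pred: 1+0-0=1
Step 8: prey: 19+5-0=24; pred: 1+0-0=1
Step 9: prey: 24+7-0=31; pred: 1+0-0=1
Step 10: prey: 31+9-1=39; pred: 1+0-0=1
Step 11: prey: 39+11-1=49; pred: 1+0-0=1
Max prey = 49 at step 11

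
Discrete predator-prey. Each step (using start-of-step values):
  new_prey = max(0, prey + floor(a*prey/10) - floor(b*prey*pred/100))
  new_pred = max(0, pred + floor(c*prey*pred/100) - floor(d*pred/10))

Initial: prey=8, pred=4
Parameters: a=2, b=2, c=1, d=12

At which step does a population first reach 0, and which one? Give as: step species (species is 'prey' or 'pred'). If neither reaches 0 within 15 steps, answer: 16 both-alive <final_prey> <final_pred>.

Step 1: prey: 8+1-0=9; pred: 4+0-4=0
First extinction: pred at step 1

Answer: 1 pred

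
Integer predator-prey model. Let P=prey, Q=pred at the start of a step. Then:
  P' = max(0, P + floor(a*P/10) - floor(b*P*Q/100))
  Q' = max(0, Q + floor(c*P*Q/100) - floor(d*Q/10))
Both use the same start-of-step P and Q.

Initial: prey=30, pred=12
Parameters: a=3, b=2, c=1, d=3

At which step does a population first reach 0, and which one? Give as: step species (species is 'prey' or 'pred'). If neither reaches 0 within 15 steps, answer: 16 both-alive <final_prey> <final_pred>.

Answer: 16 both-alive 22 14

Derivation:
Step 1: prey: 30+9-7=32; pred: 12+3-3=12
Step 2: prey: 32+9-7=34; pred: 12+3-3=12
Step 3: prey: 34+10-8=36; pred: 12+4-3=13
Step 4: prey: 36+10-9=37; pred: 13+4-3=14
Step 5: prey: 37+11-10=38; pred: 14+5-4=15
Step 6: prey: 38+11-11=38; pred: 15+5-4=16
Step 7: prey: 38+11-12=37; pred: 16+6-4=18
Step 8: prey: 37+11-13=35; pred: 18+6-5=19
Step 9: prey: 35+10-13=32; pred: 19+6-5=20
Step 10: prey: 32+9-12=29; pred: 20+6-6=20
Step 11: prey: 29+8-11=26; pred: 20+5-6=19
Step 12: prey: 26+7-9=24; pred: 19+4-5=18
Step 13: prey: 24+7-8=23; pred: 18+4-5=17
Step 14: prey: 23+6-7=22; pred: 17+3-5=15
Step 15: prey: 22+6-6=22; pred: 15+3-4=14
No extinction within 15 steps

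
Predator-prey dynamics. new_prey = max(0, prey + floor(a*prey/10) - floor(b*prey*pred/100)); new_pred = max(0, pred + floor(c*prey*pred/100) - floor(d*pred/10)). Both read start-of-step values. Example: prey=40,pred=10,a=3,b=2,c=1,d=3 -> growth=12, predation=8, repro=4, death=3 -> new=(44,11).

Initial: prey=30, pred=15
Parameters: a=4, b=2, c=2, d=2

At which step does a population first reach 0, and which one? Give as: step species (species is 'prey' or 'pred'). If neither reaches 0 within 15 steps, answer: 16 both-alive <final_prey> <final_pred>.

Step 1: prey: 30+12-9=33; pred: 15+9-3=21
Step 2: prey: 33+13-13=33; pred: 21+13-4=30
Step 3: prey: 33+13-19=27; pred: 30+19-6=43
Step 4: prey: 27+10-23=14; pred: 43+23-8=58
Step 5: prey: 14+5-16=3; pred: 58+16-11=63
Step 6: prey: 3+1-3=1; pred: 63+3-12=54
Step 7: prey: 1+0-1=0; pred: 54+1-10=45
First extinction: prey at step 7

Answer: 7 prey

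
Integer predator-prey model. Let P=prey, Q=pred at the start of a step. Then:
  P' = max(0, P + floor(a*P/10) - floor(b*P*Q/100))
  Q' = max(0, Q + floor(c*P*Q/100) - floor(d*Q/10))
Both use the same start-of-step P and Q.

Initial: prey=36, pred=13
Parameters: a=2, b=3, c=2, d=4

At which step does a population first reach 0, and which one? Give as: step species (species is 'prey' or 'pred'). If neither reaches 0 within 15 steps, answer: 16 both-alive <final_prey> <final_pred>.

Step 1: prey: 36+7-14=29; pred: 13+9-5=17
Step 2: prey: 29+5-14=20; pred: 17+9-6=20
Step 3: prey: 20+4-12=12; pred: 20+8-8=20
Step 4: prey: 12+2-7=7; pred: 20+4-8=16
Step 5: prey: 7+1-3=5; pred: 16+2-6=12
Step 6: prey: 5+1-1=5; pred: 12+1-4=9
Step 7: prey: 5+1-1=5; pred: 9+0-3=6
Step 8: prey: 5+1-0=6; pred: 6+0-2=4
Step 9: prey: 6+1-0=7; pred: 4+0-1=3
Step 10: prey: 7+1-0=8; pred: 3+0-1=2
Step 11: prey: 8+1-0=9; pred: 2+0-0=2
Step 12: prey: 9+1-0=10; pred: 2+0-0=2
Step 13: prey: 10+2-0=12; pred: 2+0-0=2
Step 14: prey: 12+2-0=14; pred: 2+0-0=2
Step 15: prey: 14+2-0=16; pred: 2+0-0=2
No extinction within 15 steps

Answer: 16 both-alive 16 2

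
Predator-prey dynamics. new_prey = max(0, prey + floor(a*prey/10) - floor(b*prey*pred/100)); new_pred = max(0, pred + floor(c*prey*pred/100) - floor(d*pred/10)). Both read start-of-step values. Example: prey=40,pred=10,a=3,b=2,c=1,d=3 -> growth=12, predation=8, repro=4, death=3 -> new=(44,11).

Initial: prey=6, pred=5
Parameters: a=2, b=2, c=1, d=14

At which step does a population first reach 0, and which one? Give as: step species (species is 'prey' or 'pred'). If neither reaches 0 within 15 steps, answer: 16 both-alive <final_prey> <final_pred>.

Step 1: prey: 6+1-0=7; pred: 5+0-7=0
First extinction: pred at step 1

Answer: 1 pred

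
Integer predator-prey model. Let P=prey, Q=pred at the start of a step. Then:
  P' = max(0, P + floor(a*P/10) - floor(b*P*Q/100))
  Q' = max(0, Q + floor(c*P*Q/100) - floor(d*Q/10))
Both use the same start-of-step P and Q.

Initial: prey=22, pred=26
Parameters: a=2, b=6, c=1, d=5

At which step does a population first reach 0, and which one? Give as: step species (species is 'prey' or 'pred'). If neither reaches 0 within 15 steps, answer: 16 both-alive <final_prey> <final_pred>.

Answer: 1 prey

Derivation:
Step 1: prey: 22+4-34=0; pred: 26+5-13=18
First extinction: prey at step 1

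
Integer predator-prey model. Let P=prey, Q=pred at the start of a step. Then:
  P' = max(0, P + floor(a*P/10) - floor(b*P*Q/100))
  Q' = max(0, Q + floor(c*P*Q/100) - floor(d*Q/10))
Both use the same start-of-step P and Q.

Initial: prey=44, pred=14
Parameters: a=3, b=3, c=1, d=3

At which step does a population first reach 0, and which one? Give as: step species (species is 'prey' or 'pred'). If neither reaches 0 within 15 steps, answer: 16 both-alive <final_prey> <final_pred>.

Step 1: prey: 44+13-18=39; pred: 14+6-4=16
Step 2: prey: 39+11-18=32; pred: 16+6-4=18
Step 3: prey: 32+9-17=24; pred: 18+5-5=18
Step 4: prey: 24+7-12=19; pred: 18+4-5=17
Step 5: prey: 19+5-9=15; pred: 17+3-5=15
Step 6: prey: 15+4-6=13; pred: 15+2-4=13
Step 7: prey: 13+3-5=11; pred: 13+1-3=11
Step 8: prey: 11+3-3=11; pred: 11+1-3=9
Step 9: prey: 11+3-2=12; pred: 9+0-2=7
Step 10: prey: 12+3-2=13; pred: 7+0-2=5
Step 11: prey: 13+3-1=15; pred: 5+0-1=4
Step 12: prey: 15+4-1=18; pred: 4+0-1=3
Step 13: prey: 18+5-1=22; pred: 3+0-0=3
Step 14: prey: 22+6-1=27; pred: 3+0-0=3
Step 15: prey: 27+8-2=33; pred: 3+0-0=3
No extinction within 15 steps

Answer: 16 both-alive 33 3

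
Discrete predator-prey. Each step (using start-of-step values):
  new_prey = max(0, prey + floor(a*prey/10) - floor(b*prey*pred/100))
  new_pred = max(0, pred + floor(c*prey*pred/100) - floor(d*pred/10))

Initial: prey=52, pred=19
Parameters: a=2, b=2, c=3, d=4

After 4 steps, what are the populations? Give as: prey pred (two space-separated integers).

Step 1: prey: 52+10-19=43; pred: 19+29-7=41
Step 2: prey: 43+8-35=16; pred: 41+52-16=77
Step 3: prey: 16+3-24=0; pred: 77+36-30=83
Step 4: prey: 0+0-0=0; pred: 83+0-33=50

Answer: 0 50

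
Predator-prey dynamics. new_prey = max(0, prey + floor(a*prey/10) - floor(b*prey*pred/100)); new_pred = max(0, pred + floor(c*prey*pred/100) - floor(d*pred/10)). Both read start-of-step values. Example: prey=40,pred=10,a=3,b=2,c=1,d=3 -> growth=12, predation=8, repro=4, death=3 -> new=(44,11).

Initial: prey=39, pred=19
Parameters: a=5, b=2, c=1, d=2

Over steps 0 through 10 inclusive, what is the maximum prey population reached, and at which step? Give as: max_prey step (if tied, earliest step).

Answer: 46 2

Derivation:
Step 1: prey: 39+19-14=44; pred: 19+7-3=23
Step 2: prey: 44+22-20=46; pred: 23+10-4=29
Step 3: prey: 46+23-26=43; pred: 29+13-5=37
Step 4: prey: 43+21-31=33; pred: 37+15-7=45
Step 5: prey: 33+16-29=20; pred: 45+14-9=50
Step 6: prey: 20+10-20=10; pred: 50+10-10=50
Step 7: prey: 10+5-10=5; pred: 50+5-10=45
Step 8: prey: 5+2-4=3; pred: 45+2-9=38
Step 9: prey: 3+1-2=2; pred: 38+1-7=32
Step 10: prey: 2+1-1=2; pred: 32+0-6=26
Max prey = 46 at step 2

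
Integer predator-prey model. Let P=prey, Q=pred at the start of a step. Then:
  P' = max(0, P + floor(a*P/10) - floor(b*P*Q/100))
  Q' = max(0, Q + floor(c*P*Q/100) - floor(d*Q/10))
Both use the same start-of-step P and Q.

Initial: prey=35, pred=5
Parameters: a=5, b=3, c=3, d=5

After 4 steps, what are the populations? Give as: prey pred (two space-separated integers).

Answer: 30 80

Derivation:
Step 1: prey: 35+17-5=47; pred: 5+5-2=8
Step 2: prey: 47+23-11=59; pred: 8+11-4=15
Step 3: prey: 59+29-26=62; pred: 15+26-7=34
Step 4: prey: 62+31-63=30; pred: 34+63-17=80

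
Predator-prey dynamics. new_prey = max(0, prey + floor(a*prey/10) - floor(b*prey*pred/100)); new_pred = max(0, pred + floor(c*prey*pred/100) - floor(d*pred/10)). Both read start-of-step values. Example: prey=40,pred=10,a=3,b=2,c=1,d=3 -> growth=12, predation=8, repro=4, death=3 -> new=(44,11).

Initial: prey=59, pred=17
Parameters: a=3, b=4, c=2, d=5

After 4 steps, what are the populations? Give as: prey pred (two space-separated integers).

Answer: 0 11

Derivation:
Step 1: prey: 59+17-40=36; pred: 17+20-8=29
Step 2: prey: 36+10-41=5; pred: 29+20-14=35
Step 3: prey: 5+1-7=0; pred: 35+3-17=21
Step 4: prey: 0+0-0=0; pred: 21+0-10=11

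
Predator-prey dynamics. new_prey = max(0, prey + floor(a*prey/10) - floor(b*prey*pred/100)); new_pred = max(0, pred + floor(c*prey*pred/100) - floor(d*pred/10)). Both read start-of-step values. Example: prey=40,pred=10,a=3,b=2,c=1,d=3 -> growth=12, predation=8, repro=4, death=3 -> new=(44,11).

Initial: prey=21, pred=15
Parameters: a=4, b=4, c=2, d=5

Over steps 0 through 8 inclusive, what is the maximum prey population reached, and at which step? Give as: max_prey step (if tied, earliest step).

Answer: 30 8

Derivation:
Step 1: prey: 21+8-12=17; pred: 15+6-7=14
Step 2: prey: 17+6-9=14; pred: 14+4-7=11
Step 3: prey: 14+5-6=13; pred: 11+3-5=9
Step 4: prey: 13+5-4=14; pred: 9+2-4=7
Step 5: prey: 14+5-3=16; pred: 7+1-3=5
Step 6: prey: 16+6-3=19; pred: 5+1-2=4
Step 7: prey: 19+7-3=23; pred: 4+1-2=3
Step 8: prey: 23+9-2=30; pred: 3+1-1=3
Max prey = 30 at step 8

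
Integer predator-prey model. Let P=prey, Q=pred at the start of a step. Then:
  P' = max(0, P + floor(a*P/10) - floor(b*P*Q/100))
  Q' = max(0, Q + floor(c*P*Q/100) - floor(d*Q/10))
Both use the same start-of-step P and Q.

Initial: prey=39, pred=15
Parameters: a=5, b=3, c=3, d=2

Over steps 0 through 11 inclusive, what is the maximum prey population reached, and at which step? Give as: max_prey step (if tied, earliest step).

Answer: 41 1

Derivation:
Step 1: prey: 39+19-17=41; pred: 15+17-3=29
Step 2: prey: 41+20-35=26; pred: 29+35-5=59
Step 3: prey: 26+13-46=0; pred: 59+46-11=94
Step 4: prey: 0+0-0=0; pred: 94+0-18=76
Step 5: prey: 0+0-0=0; pred: 76+0-15=61
Step 6: prey: 0+0-0=0; pred: 61+0-12=49
Step 7: prey: 0+0-0=0; pred: 49+0-9=40
Step 8: prey: 0+0-0=0; pred: 40+0-8=32
Step 9: prey: 0+0-0=0; pred: 32+0-6=26
Step 10: prey: 0+0-0=0; pred: 26+0-5=21
Step 11: prey: 0+0-0=0; pred: 21+0-4=17
Max prey = 41 at step 1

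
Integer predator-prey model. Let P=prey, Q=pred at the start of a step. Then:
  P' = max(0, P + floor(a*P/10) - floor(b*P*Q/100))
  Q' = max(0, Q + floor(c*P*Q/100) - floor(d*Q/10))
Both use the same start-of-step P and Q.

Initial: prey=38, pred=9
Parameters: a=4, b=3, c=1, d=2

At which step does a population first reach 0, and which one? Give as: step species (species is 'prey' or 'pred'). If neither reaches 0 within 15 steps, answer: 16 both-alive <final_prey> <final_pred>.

Answer: 16 both-alive 4 8

Derivation:
Step 1: prey: 38+15-10=43; pred: 9+3-1=11
Step 2: prey: 43+17-14=46; pred: 11+4-2=13
Step 3: prey: 46+18-17=47; pred: 13+5-2=16
Step 4: prey: 47+18-22=43; pred: 16+7-3=20
Step 5: prey: 43+17-25=35; pred: 20+8-4=24
Step 6: prey: 35+14-25=24; pred: 24+8-4=28
Step 7: prey: 24+9-20=13; pred: 28+6-5=29
Step 8: prey: 13+5-11=7; pred: 29+3-5=27
Step 9: prey: 7+2-5=4; pred: 27+1-5=23
Step 10: prey: 4+1-2=3; pred: 23+0-4=19
Step 11: prey: 3+1-1=3; pred: 19+0-3=16
Step 12: prey: 3+1-1=3; pred: 16+0-3=13
Step 13: prey: 3+1-1=3; pred: 13+0-2=11
Step 14: prey: 3+1-0=4; pred: 11+0-2=9
Step 15: prey: 4+1-1=4; pred: 9+0-1=8
No extinction within 15 steps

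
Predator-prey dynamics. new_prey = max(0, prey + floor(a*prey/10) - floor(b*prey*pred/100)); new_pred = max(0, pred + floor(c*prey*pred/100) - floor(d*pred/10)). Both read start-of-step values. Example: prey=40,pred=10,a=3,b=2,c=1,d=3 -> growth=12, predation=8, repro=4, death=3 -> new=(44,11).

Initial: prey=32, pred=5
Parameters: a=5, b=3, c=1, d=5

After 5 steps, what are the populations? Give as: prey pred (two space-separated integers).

Answer: 169 6

Derivation:
Step 1: prey: 32+16-4=44; pred: 5+1-2=4
Step 2: prey: 44+22-5=61; pred: 4+1-2=3
Step 3: prey: 61+30-5=86; pred: 3+1-1=3
Step 4: prey: 86+43-7=122; pred: 3+2-1=4
Step 5: prey: 122+61-14=169; pred: 4+4-2=6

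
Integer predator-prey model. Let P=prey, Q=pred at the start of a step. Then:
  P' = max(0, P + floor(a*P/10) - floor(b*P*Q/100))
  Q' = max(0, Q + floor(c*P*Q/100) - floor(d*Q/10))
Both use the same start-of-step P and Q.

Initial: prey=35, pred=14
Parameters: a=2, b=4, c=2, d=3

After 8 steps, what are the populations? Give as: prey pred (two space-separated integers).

Answer: 1 5

Derivation:
Step 1: prey: 35+7-19=23; pred: 14+9-4=19
Step 2: prey: 23+4-17=10; pred: 19+8-5=22
Step 3: prey: 10+2-8=4; pred: 22+4-6=20
Step 4: prey: 4+0-3=1; pred: 20+1-6=15
Step 5: prey: 1+0-0=1; pred: 15+0-4=11
Step 6: prey: 1+0-0=1; pred: 11+0-3=8
Step 7: prey: 1+0-0=1; pred: 8+0-2=6
Step 8: prey: 1+0-0=1; pred: 6+0-1=5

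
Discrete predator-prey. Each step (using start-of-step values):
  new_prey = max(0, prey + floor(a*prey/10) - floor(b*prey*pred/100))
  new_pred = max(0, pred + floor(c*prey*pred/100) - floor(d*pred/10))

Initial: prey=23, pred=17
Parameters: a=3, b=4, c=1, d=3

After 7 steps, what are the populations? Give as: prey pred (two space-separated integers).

Answer: 9 4

Derivation:
Step 1: prey: 23+6-15=14; pred: 17+3-5=15
Step 2: prey: 14+4-8=10; pred: 15+2-4=13
Step 3: prey: 10+3-5=8; pred: 13+1-3=11
Step 4: prey: 8+2-3=7; pred: 11+0-3=8
Step 5: prey: 7+2-2=7; pred: 8+0-2=6
Step 6: prey: 7+2-1=8; pred: 6+0-1=5
Step 7: prey: 8+2-1=9; pred: 5+0-1=4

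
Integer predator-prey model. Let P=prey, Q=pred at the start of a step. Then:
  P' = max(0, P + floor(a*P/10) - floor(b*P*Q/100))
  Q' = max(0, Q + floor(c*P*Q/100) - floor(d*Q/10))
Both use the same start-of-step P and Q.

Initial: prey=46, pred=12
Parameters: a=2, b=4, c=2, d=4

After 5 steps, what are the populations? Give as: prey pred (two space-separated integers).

Step 1: prey: 46+9-22=33; pred: 12+11-4=19
Step 2: prey: 33+6-25=14; pred: 19+12-7=24
Step 3: prey: 14+2-13=3; pred: 24+6-9=21
Step 4: prey: 3+0-2=1; pred: 21+1-8=14
Step 5: prey: 1+0-0=1; pred: 14+0-5=9

Answer: 1 9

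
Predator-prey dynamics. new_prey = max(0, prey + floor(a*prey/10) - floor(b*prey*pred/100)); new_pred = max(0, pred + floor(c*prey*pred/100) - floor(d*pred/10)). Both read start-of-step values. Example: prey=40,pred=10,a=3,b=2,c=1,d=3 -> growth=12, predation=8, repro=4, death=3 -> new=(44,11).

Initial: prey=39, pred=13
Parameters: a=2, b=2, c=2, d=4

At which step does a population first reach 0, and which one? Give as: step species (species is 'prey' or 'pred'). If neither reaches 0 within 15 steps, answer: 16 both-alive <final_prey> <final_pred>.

Step 1: prey: 39+7-10=36; pred: 13+10-5=18
Step 2: prey: 36+7-12=31; pred: 18+12-7=23
Step 3: prey: 31+6-14=23; pred: 23+14-9=28
Step 4: prey: 23+4-12=15; pred: 28+12-11=29
Step 5: prey: 15+3-8=10; pred: 29+8-11=26
Step 6: prey: 10+2-5=7; pred: 26+5-10=21
Step 7: prey: 7+1-2=6; pred: 21+2-8=15
Step 8: prey: 6+1-1=6; pred: 15+1-6=10
Step 9: prey: 6+1-1=6; pred: 10+1-4=7
Step 10: prey: 6+1-0=7; pred: 7+0-2=5
Step 11: prey: 7+1-0=8; pred: 5+0-2=3
Step 12: prey: 8+1-0=9; pred: 3+0-1=2
Step 13: prey: 9+1-0=10; pred: 2+0-0=2
Step 14: prey: 10+2-0=12; pred: 2+0-0=2
Step 15: prey: 12+2-0=14; pred: 2+0-0=2
No extinction within 15 steps

Answer: 16 both-alive 14 2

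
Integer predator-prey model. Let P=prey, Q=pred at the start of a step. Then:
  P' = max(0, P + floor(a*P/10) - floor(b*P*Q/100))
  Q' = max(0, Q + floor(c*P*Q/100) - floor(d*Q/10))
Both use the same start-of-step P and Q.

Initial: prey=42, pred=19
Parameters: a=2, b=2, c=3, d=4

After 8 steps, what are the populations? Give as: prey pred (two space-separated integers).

Step 1: prey: 42+8-15=35; pred: 19+23-7=35
Step 2: prey: 35+7-24=18; pred: 35+36-14=57
Step 3: prey: 18+3-20=1; pred: 57+30-22=65
Step 4: prey: 1+0-1=0; pred: 65+1-26=40
Step 5: prey: 0+0-0=0; pred: 40+0-16=24
Step 6: prey: 0+0-0=0; pred: 24+0-9=15
Step 7: prey: 0+0-0=0; pred: 15+0-6=9
Step 8: prey: 0+0-0=0; pred: 9+0-3=6

Answer: 0 6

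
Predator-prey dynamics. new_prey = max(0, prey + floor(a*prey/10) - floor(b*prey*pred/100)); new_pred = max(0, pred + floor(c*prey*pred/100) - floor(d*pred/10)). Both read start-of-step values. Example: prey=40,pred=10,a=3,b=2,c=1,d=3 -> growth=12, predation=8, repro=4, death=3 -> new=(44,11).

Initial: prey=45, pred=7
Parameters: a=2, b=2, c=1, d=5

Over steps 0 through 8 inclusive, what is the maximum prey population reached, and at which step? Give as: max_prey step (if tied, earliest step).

Step 1: prey: 45+9-6=48; pred: 7+3-3=7
Step 2: prey: 48+9-6=51; pred: 7+3-3=7
Step 3: prey: 51+10-7=54; pred: 7+3-3=7
Step 4: prey: 54+10-7=57; pred: 7+3-3=7
Step 5: prey: 57+11-7=61; pred: 7+3-3=7
Step 6: prey: 61+12-8=65; pred: 7+4-3=8
Step 7: prey: 65+13-10=68; pred: 8+5-4=9
Step 8: prey: 68+13-12=69; pred: 9+6-4=11
Max prey = 69 at step 8

Answer: 69 8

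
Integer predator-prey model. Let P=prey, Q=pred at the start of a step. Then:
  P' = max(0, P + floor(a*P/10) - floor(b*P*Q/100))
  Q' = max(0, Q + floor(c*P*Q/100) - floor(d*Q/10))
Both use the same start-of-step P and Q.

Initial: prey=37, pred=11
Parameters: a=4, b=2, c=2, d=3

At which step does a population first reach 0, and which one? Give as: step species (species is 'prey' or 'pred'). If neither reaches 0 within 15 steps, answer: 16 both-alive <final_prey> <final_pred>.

Step 1: prey: 37+14-8=43; pred: 11+8-3=16
Step 2: prey: 43+17-13=47; pred: 16+13-4=25
Step 3: prey: 47+18-23=42; pred: 25+23-7=41
Step 4: prey: 42+16-34=24; pred: 41+34-12=63
Step 5: prey: 24+9-30=3; pred: 63+30-18=75
Step 6: prey: 3+1-4=0; pred: 75+4-22=57
First extinction: prey at step 6

Answer: 6 prey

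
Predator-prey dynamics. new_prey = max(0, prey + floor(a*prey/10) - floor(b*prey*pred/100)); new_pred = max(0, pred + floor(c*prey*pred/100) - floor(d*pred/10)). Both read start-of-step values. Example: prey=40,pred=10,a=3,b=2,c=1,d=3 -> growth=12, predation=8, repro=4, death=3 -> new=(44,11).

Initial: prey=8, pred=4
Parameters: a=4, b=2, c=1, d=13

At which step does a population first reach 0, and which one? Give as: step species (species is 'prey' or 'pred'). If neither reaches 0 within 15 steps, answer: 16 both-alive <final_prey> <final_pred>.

Step 1: prey: 8+3-0=11; pred: 4+0-5=0
First extinction: pred at step 1

Answer: 1 pred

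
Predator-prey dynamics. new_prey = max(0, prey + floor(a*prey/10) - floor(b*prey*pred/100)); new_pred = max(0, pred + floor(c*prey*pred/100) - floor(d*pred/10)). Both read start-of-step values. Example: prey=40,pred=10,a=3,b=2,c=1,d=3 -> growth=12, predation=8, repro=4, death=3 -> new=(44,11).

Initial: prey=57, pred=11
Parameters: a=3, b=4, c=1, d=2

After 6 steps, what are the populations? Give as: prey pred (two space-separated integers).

Step 1: prey: 57+17-25=49; pred: 11+6-2=15
Step 2: prey: 49+14-29=34; pred: 15+7-3=19
Step 3: prey: 34+10-25=19; pred: 19+6-3=22
Step 4: prey: 19+5-16=8; pred: 22+4-4=22
Step 5: prey: 8+2-7=3; pred: 22+1-4=19
Step 6: prey: 3+0-2=1; pred: 19+0-3=16

Answer: 1 16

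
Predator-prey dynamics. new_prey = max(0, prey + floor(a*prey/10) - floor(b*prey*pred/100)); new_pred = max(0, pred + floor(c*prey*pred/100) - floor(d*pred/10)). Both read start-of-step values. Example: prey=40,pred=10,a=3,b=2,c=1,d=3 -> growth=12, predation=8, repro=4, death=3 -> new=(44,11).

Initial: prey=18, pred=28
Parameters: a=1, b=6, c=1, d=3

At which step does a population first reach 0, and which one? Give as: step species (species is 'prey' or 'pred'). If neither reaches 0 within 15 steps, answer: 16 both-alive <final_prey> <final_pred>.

Answer: 1 prey

Derivation:
Step 1: prey: 18+1-30=0; pred: 28+5-8=25
First extinction: prey at step 1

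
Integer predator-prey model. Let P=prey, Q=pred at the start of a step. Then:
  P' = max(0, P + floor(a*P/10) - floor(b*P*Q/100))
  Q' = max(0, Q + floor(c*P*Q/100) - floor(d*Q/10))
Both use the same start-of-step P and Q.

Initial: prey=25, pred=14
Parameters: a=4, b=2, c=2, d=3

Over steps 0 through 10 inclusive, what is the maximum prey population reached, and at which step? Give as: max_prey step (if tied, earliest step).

Step 1: prey: 25+10-7=28; pred: 14+7-4=17
Step 2: prey: 28+11-9=30; pred: 17+9-5=21
Step 3: prey: 30+12-12=30; pred: 21+12-6=27
Step 4: prey: 30+12-16=26; pred: 27+16-8=35
Step 5: prey: 26+10-18=18; pred: 35+18-10=43
Step 6: prey: 18+7-15=10; pred: 43+15-12=46
Step 7: prey: 10+4-9=5; pred: 46+9-13=42
Step 8: prey: 5+2-4=3; pred: 42+4-12=34
Step 9: prey: 3+1-2=2; pred: 34+2-10=26
Step 10: prey: 2+0-1=1; pred: 26+1-7=20
Max prey = 30 at step 2

Answer: 30 2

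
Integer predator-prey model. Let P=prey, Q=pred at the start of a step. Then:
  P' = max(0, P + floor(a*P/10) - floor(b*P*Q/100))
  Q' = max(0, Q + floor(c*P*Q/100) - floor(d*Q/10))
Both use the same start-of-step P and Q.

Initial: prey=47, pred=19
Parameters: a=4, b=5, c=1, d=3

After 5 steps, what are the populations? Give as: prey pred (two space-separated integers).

Answer: 1 8

Derivation:
Step 1: prey: 47+18-44=21; pred: 19+8-5=22
Step 2: prey: 21+8-23=6; pred: 22+4-6=20
Step 3: prey: 6+2-6=2; pred: 20+1-6=15
Step 4: prey: 2+0-1=1; pred: 15+0-4=11
Step 5: prey: 1+0-0=1; pred: 11+0-3=8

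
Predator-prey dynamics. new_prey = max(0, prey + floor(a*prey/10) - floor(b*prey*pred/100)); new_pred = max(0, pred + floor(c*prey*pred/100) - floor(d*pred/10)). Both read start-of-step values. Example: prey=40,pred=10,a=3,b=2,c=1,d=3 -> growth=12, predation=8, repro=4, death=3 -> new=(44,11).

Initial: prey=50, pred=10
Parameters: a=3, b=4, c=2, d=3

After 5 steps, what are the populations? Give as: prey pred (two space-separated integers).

Answer: 0 20

Derivation:
Step 1: prey: 50+15-20=45; pred: 10+10-3=17
Step 2: prey: 45+13-30=28; pred: 17+15-5=27
Step 3: prey: 28+8-30=6; pred: 27+15-8=34
Step 4: prey: 6+1-8=0; pred: 34+4-10=28
Step 5: prey: 0+0-0=0; pred: 28+0-8=20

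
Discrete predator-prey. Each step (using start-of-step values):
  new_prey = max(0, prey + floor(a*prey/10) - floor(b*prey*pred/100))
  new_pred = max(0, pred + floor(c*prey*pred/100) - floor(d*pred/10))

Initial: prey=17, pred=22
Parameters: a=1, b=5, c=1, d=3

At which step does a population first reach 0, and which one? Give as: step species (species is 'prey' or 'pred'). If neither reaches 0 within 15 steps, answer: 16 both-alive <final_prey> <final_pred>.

Answer: 1 prey

Derivation:
Step 1: prey: 17+1-18=0; pred: 22+3-6=19
First extinction: prey at step 1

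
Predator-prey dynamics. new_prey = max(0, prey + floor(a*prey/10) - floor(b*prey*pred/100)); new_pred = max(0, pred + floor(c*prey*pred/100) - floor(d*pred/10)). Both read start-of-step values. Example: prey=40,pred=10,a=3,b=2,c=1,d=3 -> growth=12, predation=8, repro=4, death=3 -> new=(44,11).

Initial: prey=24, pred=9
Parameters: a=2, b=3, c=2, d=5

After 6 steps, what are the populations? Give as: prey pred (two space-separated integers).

Step 1: prey: 24+4-6=22; pred: 9+4-4=9
Step 2: prey: 22+4-5=21; pred: 9+3-4=8
Step 3: prey: 21+4-5=20; pred: 8+3-4=7
Step 4: prey: 20+4-4=20; pred: 7+2-3=6
Step 5: prey: 20+4-3=21; pred: 6+2-3=5
Step 6: prey: 21+4-3=22; pred: 5+2-2=5

Answer: 22 5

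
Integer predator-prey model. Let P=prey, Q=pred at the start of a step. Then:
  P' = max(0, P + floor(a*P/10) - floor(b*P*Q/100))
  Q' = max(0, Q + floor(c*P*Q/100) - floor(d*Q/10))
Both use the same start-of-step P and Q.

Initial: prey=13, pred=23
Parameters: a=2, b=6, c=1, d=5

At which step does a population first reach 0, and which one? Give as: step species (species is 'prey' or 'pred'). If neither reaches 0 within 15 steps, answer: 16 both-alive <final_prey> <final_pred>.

Step 1: prey: 13+2-17=0; pred: 23+2-11=14
First extinction: prey at step 1

Answer: 1 prey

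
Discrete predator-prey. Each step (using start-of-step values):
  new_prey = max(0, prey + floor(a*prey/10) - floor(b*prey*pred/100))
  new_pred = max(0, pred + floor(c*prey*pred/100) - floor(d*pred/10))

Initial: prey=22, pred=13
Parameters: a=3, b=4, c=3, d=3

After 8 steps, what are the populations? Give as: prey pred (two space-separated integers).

Answer: 1 6

Derivation:
Step 1: prey: 22+6-11=17; pred: 13+8-3=18
Step 2: prey: 17+5-12=10; pred: 18+9-5=22
Step 3: prey: 10+3-8=5; pred: 22+6-6=22
Step 4: prey: 5+1-4=2; pred: 22+3-6=19
Step 5: prey: 2+0-1=1; pred: 19+1-5=15
Step 6: prey: 1+0-0=1; pred: 15+0-4=11
Step 7: prey: 1+0-0=1; pred: 11+0-3=8
Step 8: prey: 1+0-0=1; pred: 8+0-2=6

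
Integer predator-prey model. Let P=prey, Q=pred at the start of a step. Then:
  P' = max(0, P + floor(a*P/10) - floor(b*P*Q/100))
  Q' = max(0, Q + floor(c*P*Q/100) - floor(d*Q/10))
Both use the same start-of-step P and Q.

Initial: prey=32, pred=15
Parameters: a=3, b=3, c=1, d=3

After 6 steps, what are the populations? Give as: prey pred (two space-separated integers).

Step 1: prey: 32+9-14=27; pred: 15+4-4=15
Step 2: prey: 27+8-12=23; pred: 15+4-4=15
Step 3: prey: 23+6-10=19; pred: 15+3-4=14
Step 4: prey: 19+5-7=17; pred: 14+2-4=12
Step 5: prey: 17+5-6=16; pred: 12+2-3=11
Step 6: prey: 16+4-5=15; pred: 11+1-3=9

Answer: 15 9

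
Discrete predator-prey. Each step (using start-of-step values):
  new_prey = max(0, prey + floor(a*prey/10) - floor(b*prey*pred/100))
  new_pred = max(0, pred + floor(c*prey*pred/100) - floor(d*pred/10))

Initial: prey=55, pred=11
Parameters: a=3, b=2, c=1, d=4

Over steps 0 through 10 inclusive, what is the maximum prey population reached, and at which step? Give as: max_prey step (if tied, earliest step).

Answer: 61 2

Derivation:
Step 1: prey: 55+16-12=59; pred: 11+6-4=13
Step 2: prey: 59+17-15=61; pred: 13+7-5=15
Step 3: prey: 61+18-18=61; pred: 15+9-6=18
Step 4: prey: 61+18-21=58; pred: 18+10-7=21
Step 5: prey: 58+17-24=51; pred: 21+12-8=25
Step 6: prey: 51+15-25=41; pred: 25+12-10=27
Step 7: prey: 41+12-22=31; pred: 27+11-10=28
Step 8: prey: 31+9-17=23; pred: 28+8-11=25
Step 9: prey: 23+6-11=18; pred: 25+5-10=20
Step 10: prey: 18+5-7=16; pred: 20+3-8=15
Max prey = 61 at step 2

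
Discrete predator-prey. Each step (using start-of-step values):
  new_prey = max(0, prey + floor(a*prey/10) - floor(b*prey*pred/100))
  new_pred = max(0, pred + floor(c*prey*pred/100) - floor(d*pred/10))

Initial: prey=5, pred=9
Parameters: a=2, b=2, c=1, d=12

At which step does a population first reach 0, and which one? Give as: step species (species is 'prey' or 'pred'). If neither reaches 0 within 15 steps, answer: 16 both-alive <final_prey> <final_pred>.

Answer: 1 pred

Derivation:
Step 1: prey: 5+1-0=6; pred: 9+0-10=0
First extinction: pred at step 1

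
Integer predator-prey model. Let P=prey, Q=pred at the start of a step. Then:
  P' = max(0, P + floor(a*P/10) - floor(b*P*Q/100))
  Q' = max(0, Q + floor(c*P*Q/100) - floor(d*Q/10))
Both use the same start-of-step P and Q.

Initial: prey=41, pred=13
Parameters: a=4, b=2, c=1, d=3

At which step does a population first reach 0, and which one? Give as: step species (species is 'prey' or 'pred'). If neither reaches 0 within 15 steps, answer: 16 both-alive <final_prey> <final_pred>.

Step 1: prey: 41+16-10=47; pred: 13+5-3=15
Step 2: prey: 47+18-14=51; pred: 15+7-4=18
Step 3: prey: 51+20-18=53; pred: 18+9-5=22
Step 4: prey: 53+21-23=51; pred: 22+11-6=27
Step 5: prey: 51+20-27=44; pred: 27+13-8=32
Step 6: prey: 44+17-28=33; pred: 32+14-9=37
Step 7: prey: 33+13-24=22; pred: 37+12-11=38
Step 8: prey: 22+8-16=14; pred: 38+8-11=35
Step 9: prey: 14+5-9=10; pred: 35+4-10=29
Step 10: prey: 10+4-5=9; pred: 29+2-8=23
Step 11: prey: 9+3-4=8; pred: 23+2-6=19
Step 12: prey: 8+3-3=8; pred: 19+1-5=15
Step 13: prey: 8+3-2=9; pred: 15+1-4=12
Step 14: prey: 9+3-2=10; pred: 12+1-3=10
Step 15: prey: 10+4-2=12; pred: 10+1-3=8
No extinction within 15 steps

Answer: 16 both-alive 12 8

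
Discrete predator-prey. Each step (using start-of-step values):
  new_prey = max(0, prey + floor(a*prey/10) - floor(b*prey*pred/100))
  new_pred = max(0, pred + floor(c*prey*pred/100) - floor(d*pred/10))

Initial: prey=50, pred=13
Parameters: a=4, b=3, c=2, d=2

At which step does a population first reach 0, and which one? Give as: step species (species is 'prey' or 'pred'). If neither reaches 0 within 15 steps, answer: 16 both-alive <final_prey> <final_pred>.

Answer: 4 prey

Derivation:
Step 1: prey: 50+20-19=51; pred: 13+13-2=24
Step 2: prey: 51+20-36=35; pred: 24+24-4=44
Step 3: prey: 35+14-46=3; pred: 44+30-8=66
Step 4: prey: 3+1-5=0; pred: 66+3-13=56
First extinction: prey at step 4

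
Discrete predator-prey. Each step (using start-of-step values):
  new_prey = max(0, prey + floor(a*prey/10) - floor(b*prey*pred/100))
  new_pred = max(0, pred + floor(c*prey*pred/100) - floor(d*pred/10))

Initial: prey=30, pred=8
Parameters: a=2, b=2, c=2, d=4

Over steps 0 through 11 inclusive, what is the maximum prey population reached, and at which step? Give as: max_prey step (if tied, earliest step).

Step 1: prey: 30+6-4=32; pred: 8+4-3=9
Step 2: prey: 32+6-5=33; pred: 9+5-3=11
Step 3: prey: 33+6-7=32; pred: 11+7-4=14
Step 4: prey: 32+6-8=30; pred: 14+8-5=17
Step 5: prey: 30+6-10=26; pred: 17+10-6=21
Step 6: prey: 26+5-10=21; pred: 21+10-8=23
Step 7: prey: 21+4-9=16; pred: 23+9-9=23
Step 8: prey: 16+3-7=12; pred: 23+7-9=21
Step 9: prey: 12+2-5=9; pred: 21+5-8=18
Step 10: prey: 9+1-3=7; pred: 18+3-7=14
Step 11: prey: 7+1-1=7; pred: 14+1-5=10
Max prey = 33 at step 2

Answer: 33 2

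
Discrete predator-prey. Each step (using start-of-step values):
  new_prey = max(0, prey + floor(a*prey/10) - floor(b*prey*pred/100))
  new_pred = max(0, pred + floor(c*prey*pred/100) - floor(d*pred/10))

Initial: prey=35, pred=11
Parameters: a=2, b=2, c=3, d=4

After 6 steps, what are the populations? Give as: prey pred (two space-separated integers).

Answer: 1 26

Derivation:
Step 1: prey: 35+7-7=35; pred: 11+11-4=18
Step 2: prey: 35+7-12=30; pred: 18+18-7=29
Step 3: prey: 30+6-17=19; pred: 29+26-11=44
Step 4: prey: 19+3-16=6; pred: 44+25-17=52
Step 5: prey: 6+1-6=1; pred: 52+9-20=41
Step 6: prey: 1+0-0=1; pred: 41+1-16=26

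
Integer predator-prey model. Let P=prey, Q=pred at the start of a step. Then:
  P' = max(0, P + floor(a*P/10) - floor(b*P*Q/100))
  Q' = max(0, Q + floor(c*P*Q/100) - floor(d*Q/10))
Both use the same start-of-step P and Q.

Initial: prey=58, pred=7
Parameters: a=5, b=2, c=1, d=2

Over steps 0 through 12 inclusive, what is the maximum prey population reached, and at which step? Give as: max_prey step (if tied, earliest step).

Answer: 124 3

Derivation:
Step 1: prey: 58+29-8=79; pred: 7+4-1=10
Step 2: prey: 79+39-15=103; pred: 10+7-2=15
Step 3: prey: 103+51-30=124; pred: 15+15-3=27
Step 4: prey: 124+62-66=120; pred: 27+33-5=55
Step 5: prey: 120+60-132=48; pred: 55+66-11=110
Step 6: prey: 48+24-105=0; pred: 110+52-22=140
Step 7: prey: 0+0-0=0; pred: 140+0-28=112
Step 8: prey: 0+0-0=0; pred: 112+0-22=90
Step 9: prey: 0+0-0=0; pred: 90+0-18=72
Step 10: prey: 0+0-0=0; pred: 72+0-14=58
Step 11: prey: 0+0-0=0; pred: 58+0-11=47
Step 12: prey: 0+0-0=0; pred: 47+0-9=38
Max prey = 124 at step 3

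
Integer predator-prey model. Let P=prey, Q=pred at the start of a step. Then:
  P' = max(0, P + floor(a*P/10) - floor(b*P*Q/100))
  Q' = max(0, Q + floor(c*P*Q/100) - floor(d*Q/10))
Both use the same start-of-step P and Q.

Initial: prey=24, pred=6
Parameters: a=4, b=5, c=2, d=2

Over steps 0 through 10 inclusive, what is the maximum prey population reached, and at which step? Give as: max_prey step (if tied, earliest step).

Step 1: prey: 24+9-7=26; pred: 6+2-1=7
Step 2: prey: 26+10-9=27; pred: 7+3-1=9
Step 3: prey: 27+10-12=25; pred: 9+4-1=12
Step 4: prey: 25+10-15=20; pred: 12+6-2=16
Step 5: prey: 20+8-16=12; pred: 16+6-3=19
Step 6: prey: 12+4-11=5; pred: 19+4-3=20
Step 7: prey: 5+2-5=2; pred: 20+2-4=18
Step 8: prey: 2+0-1=1; pred: 18+0-3=15
Step 9: prey: 1+0-0=1; pred: 15+0-3=12
Step 10: prey: 1+0-0=1; pred: 12+0-2=10
Max prey = 27 at step 2

Answer: 27 2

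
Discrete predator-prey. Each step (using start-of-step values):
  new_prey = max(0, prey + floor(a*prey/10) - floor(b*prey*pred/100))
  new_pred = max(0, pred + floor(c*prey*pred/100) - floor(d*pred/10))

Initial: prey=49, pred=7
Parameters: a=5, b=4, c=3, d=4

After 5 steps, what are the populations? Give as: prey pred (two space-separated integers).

Step 1: prey: 49+24-13=60; pred: 7+10-2=15
Step 2: prey: 60+30-36=54; pred: 15+27-6=36
Step 3: prey: 54+27-77=4; pred: 36+58-14=80
Step 4: prey: 4+2-12=0; pred: 80+9-32=57
Step 5: prey: 0+0-0=0; pred: 57+0-22=35

Answer: 0 35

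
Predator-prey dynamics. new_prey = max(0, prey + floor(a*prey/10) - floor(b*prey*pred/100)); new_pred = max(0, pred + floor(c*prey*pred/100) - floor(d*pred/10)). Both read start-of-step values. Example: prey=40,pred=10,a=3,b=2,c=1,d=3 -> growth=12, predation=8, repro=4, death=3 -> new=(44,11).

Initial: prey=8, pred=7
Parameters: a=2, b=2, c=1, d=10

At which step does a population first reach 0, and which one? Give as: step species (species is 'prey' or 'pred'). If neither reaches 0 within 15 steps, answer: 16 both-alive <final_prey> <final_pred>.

Step 1: prey: 8+1-1=8; pred: 7+0-7=0
First extinction: pred at step 1

Answer: 1 pred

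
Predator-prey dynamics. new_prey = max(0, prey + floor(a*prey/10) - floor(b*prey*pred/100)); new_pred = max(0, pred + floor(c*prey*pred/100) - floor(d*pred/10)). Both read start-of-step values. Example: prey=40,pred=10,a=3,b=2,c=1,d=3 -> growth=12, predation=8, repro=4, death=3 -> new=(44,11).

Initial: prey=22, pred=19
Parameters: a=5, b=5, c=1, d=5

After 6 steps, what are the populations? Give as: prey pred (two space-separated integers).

Answer: 29 1

Derivation:
Step 1: prey: 22+11-20=13; pred: 19+4-9=14
Step 2: prey: 13+6-9=10; pred: 14+1-7=8
Step 3: prey: 10+5-4=11; pred: 8+0-4=4
Step 4: prey: 11+5-2=14; pred: 4+0-2=2
Step 5: prey: 14+7-1=20; pred: 2+0-1=1
Step 6: prey: 20+10-1=29; pred: 1+0-0=1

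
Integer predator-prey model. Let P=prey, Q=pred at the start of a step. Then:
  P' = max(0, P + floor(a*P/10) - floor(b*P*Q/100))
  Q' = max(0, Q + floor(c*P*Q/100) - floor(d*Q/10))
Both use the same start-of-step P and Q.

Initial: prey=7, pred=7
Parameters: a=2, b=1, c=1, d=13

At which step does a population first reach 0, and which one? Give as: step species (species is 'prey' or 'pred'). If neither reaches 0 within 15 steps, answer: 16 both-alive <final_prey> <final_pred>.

Step 1: prey: 7+1-0=8; pred: 7+0-9=0
First extinction: pred at step 1

Answer: 1 pred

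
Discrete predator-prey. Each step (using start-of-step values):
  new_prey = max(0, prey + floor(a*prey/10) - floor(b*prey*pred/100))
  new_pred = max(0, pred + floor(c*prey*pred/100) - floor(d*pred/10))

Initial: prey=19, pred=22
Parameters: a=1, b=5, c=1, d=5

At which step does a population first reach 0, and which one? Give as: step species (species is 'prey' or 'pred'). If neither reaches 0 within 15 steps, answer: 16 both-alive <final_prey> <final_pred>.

Answer: 1 prey

Derivation:
Step 1: prey: 19+1-20=0; pred: 22+4-11=15
First extinction: prey at step 1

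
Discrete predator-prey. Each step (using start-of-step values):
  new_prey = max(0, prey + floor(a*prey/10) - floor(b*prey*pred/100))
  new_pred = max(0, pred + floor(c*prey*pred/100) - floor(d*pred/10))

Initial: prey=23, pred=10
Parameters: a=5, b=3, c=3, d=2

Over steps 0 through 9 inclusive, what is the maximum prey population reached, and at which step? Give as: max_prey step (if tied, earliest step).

Answer: 31 2

Derivation:
Step 1: prey: 23+11-6=28; pred: 10+6-2=14
Step 2: prey: 28+14-11=31; pred: 14+11-2=23
Step 3: prey: 31+15-21=25; pred: 23+21-4=40
Step 4: prey: 25+12-30=7; pred: 40+30-8=62
Step 5: prey: 7+3-13=0; pred: 62+13-12=63
Step 6: prey: 0+0-0=0; pred: 63+0-12=51
Step 7: prey: 0+0-0=0; pred: 51+0-10=41
Step 8: prey: 0+0-0=0; pred: 41+0-8=33
Step 9: prey: 0+0-0=0; pred: 33+0-6=27
Max prey = 31 at step 2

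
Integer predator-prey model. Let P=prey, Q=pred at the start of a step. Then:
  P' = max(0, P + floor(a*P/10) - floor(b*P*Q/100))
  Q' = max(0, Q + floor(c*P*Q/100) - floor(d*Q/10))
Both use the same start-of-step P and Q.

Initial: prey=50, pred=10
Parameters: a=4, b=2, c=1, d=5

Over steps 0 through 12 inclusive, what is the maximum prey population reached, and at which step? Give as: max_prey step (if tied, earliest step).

Step 1: prey: 50+20-10=60; pred: 10+5-5=10
Step 2: prey: 60+24-12=72; pred: 10+6-5=11
Step 3: prey: 72+28-15=85; pred: 11+7-5=13
Step 4: prey: 85+34-22=97; pred: 13+11-6=18
Step 5: prey: 97+38-34=101; pred: 18+17-9=26
Step 6: prey: 101+40-52=89; pred: 26+26-13=39
Step 7: prey: 89+35-69=55; pred: 39+34-19=54
Step 8: prey: 55+22-59=18; pred: 54+29-27=56
Step 9: prey: 18+7-20=5; pred: 56+10-28=38
Step 10: prey: 5+2-3=4; pred: 38+1-19=20
Step 11: prey: 4+1-1=4; pred: 20+0-10=10
Step 12: prey: 4+1-0=5; pred: 10+0-5=5
Max prey = 101 at step 5

Answer: 101 5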